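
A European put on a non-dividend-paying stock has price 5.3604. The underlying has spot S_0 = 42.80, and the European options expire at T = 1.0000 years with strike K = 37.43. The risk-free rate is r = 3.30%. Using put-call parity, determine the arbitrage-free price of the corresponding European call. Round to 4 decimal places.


Answer: Call price = 11.9454

Derivation:
Put-call parity: C - P = S_0 * exp(-qT) - K * exp(-rT).
S_0 * exp(-qT) = 42.8000 * 1.00000000 = 42.80000000
K * exp(-rT) = 37.4300 * 0.96753856 = 36.21496829
C = P + S*exp(-qT) - K*exp(-rT)
C = 5.3604 + 42.80000000 - 36.21496829 = 11.9454


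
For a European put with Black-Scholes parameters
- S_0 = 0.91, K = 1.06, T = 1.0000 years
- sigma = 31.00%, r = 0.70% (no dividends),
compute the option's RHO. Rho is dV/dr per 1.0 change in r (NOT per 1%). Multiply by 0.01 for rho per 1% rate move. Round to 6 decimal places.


Answer: Rho = -0.772494

Derivation:
d1 = -0.3146115729; d2 = -0.6246115729
phi(d1) = 0.3796791390; exp(-qT) = 1.0000000000; exp(-rT) = 0.9930244429
N(-d2) = 0.7338869889
Rho = -K*T*exp(-rT)*N(-d2) = -1.0600 * 1.0000 * 0.9930244429 * 0.7338869889 = -0.772494


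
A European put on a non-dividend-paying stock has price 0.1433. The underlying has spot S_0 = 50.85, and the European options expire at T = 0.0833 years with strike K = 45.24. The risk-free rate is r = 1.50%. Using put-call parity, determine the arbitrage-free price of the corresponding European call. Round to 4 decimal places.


Answer: Call price = 5.8098

Derivation:
Put-call parity: C - P = S_0 * exp(-qT) - K * exp(-rT).
S_0 * exp(-qT) = 50.8500 * 1.00000000 = 50.85000000
K * exp(-rT) = 45.2400 * 0.99875128 = 45.18350792
C = P + S*exp(-qT) - K*exp(-rT)
C = 0.1433 + 50.85000000 - 45.18350792 = 5.8098


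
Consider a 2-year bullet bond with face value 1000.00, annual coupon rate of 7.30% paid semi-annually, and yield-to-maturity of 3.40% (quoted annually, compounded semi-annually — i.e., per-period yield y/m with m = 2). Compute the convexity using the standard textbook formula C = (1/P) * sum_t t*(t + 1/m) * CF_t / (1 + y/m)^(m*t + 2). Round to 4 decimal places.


Answer: Convexity = 4.5154

Derivation:
Coupon per period c = face * coupon_rate / m = 36.500000
Periods per year m = 2; per-period yield y/m = 0.017000
Number of cashflows N = 4
Cashflows (t years, CF_t, discount factor 1/(1+y/m)^(m*t), PV):
  t = 0.5000: CF_t = 36.500000, DF = 0.983284, PV = 35.889872
  t = 1.0000: CF_t = 36.500000, DF = 0.966848, PV = 35.289943
  t = 1.5000: CF_t = 36.500000, DF = 0.950686, PV = 34.700042
  t = 2.0000: CF_t = 1036.500000, DF = 0.934795, PV = 968.914588
Price P = sum_t PV_t = 1074.794446
Convexity numerator sum_t t*(t + 1/m) * CF_t / (1+y/m)^(m*t + 2):
  t = 0.5000: term = 17.350021
  t = 1.0000: term = 51.180004
  t = 1.5000: term = 100.648975
  t = 2.0000: term = 4683.964482
Convexity = (1/P) * sum = 4853.143482 / 1074.794446 = 4.515415


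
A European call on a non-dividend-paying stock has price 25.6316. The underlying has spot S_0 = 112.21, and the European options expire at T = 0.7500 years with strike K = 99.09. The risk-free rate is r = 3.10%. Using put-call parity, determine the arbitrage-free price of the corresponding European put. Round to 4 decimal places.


Put-call parity: C - P = S_0 * exp(-qT) - K * exp(-rT).
S_0 * exp(-qT) = 112.2100 * 1.00000000 = 112.21000000
K * exp(-rT) = 99.0900 * 0.97701820 = 96.81273331
P = C - S*exp(-qT) + K*exp(-rT)
P = 25.6316 - 112.21000000 + 96.81273331 = 10.2343

Answer: Put price = 10.2343


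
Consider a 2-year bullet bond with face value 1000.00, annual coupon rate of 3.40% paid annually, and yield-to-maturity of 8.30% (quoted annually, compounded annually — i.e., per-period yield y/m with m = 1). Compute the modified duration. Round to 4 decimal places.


Coupon per period c = face * coupon_rate / m = 34.000000
Periods per year m = 1; per-period yield y/m = 0.083000
Number of cashflows N = 2
Cashflows (t years, CF_t, discount factor 1/(1+y/m)^(m*t), PV):
  t = 1.0000: CF_t = 34.000000, DF = 0.923361, PV = 31.394275
  t = 2.0000: CF_t = 1034.000000, DF = 0.852596, PV = 881.583850
Price P = sum_t PV_t = 912.978125
First compute Macaulay numerator sum_t t * PV_t:
  t * PV_t at t = 1.0000: 31.394275
  t * PV_t at t = 2.0000: 1763.167700
Macaulay duration D = 1794.561975 / 912.978125 = 1.965613
Modified duration = D / (1 + y/m) = 1.965613 / (1 + 0.083000) = 1.814971

Answer: Modified duration = 1.8150


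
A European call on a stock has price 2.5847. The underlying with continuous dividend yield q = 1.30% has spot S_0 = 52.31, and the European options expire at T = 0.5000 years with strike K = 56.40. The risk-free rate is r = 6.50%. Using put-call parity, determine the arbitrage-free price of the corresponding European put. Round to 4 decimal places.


Answer: Put price = 5.2101

Derivation:
Put-call parity: C - P = S_0 * exp(-qT) - K * exp(-rT).
S_0 * exp(-qT) = 52.3100 * 0.99352108 = 51.97108766
K * exp(-rT) = 56.4000 * 0.96802245 = 54.59646617
P = C - S*exp(-qT) + K*exp(-rT)
P = 2.5847 - 51.97108766 + 54.59646617 = 5.2101


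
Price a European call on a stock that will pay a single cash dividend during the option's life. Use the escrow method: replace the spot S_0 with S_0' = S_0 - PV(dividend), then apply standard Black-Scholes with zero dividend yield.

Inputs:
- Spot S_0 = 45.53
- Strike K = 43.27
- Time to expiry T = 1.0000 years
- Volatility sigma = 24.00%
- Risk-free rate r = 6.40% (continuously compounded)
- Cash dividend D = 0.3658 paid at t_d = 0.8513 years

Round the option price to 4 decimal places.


Answer: Price = 6.7945

Derivation:
PV(D) = D * exp(-r * t_d) = 0.3658 * 0.94697442 = 0.34640324
S_0' = S_0 - PV(D) = 45.5300 - 0.34640324 = 45.18359676
d1 = (ln(S_0'/K) + (r + sigma^2/2)*T) / (sigma*sqrt(T)) = 0.56697735
d2 = d1 - sigma*sqrt(T) = 0.32697735
exp(-rT) = 0.93800500
N(d1) = 0.71463521; N(d2) = 0.62815749
C = S_0' * N(d1) - K * exp(-rT) * N(d2) = 45.18359676 * 0.71463521 - 43.2700 * 0.93800500 * 0.62815749 = 6.7945


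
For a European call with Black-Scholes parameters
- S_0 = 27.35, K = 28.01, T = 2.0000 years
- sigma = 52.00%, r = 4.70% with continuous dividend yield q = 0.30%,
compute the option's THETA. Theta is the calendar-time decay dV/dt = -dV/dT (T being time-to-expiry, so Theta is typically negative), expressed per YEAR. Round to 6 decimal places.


d1 = 0.4549347432; d2 = -0.2804563092
phi(d1) = 0.3597228722; exp(-qT) = 0.9940179641; exp(-rT) = 0.9102827622
Theta = -S*exp(-qT)*phi(d1)*sigma/(2*sqrt(T)) - r*K*exp(-rT)*N(d2) + q*S*exp(-qT)*N(d1)
N(d1) = 0.6754219066; N(d2) = 0.3895637205; sqrt(T) = 1.4142135624
Term 1 = -27.3500 * 0.9940179641 * 0.3597228722 * 0.5200 / (2 * 1.4142135624) = -1.7979514747
Term 2 = -0.0470 * 28.0100 * 0.9102827622 * 0.3895637205 = -0.4668375598
Term 3 = 0.0030 * 27.3500 * 0.9940179641 * 0.6754219066 = 0.0550868528
Theta = -1.7979514747 + (-0.4668375598) + (0.0550868528) = -2.209702

Answer: Theta = -2.209702


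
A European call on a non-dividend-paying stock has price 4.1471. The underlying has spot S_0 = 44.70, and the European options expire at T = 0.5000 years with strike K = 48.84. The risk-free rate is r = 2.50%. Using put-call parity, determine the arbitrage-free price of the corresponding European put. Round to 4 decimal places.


Put-call parity: C - P = S_0 * exp(-qT) - K * exp(-rT).
S_0 * exp(-qT) = 44.7000 * 1.00000000 = 44.70000000
K * exp(-rT) = 48.8400 * 0.98757780 = 48.23329978
P = C - S*exp(-qT) + K*exp(-rT)
P = 4.1471 - 44.70000000 + 48.23329978 = 7.6804

Answer: Put price = 7.6804


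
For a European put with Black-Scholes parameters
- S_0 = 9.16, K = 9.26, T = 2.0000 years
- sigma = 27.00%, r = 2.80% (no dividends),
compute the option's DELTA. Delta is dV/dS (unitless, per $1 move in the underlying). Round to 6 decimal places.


Answer: Delta = -0.378607

Derivation:
d1 = 0.3091421874; d2 = -0.0726954744
phi(d1) = 0.3803273388; exp(-qT) = 1.0000000000; exp(-rT) = 0.9455391359
N(-d1) = 0.3786066845
Delta = -exp(-qT) * N(-d1) = -1.0000000000 * 0.3786066845 = -0.378607


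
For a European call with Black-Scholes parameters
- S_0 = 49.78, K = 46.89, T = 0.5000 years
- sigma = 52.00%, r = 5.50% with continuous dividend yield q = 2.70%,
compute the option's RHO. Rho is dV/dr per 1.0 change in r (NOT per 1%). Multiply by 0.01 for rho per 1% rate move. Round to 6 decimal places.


Answer: Rho = 11.558169

Derivation:
d1 = 0.3845814098; d2 = 0.0168858836
phi(d1) = 0.3705043981; exp(-qT) = 0.9865907163; exp(-rT) = 0.9728746826
N(d2) = 0.5067361728
Rho = K*T*exp(-rT)*N(d2) = 46.8900 * 0.5000 * 0.9728746826 * 0.5067361728 = 11.558169


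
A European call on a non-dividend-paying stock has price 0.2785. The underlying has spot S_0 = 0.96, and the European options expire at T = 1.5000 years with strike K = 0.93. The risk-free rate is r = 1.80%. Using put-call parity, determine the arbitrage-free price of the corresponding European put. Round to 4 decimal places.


Put-call parity: C - P = S_0 * exp(-qT) - K * exp(-rT).
S_0 * exp(-qT) = 0.9600 * 1.00000000 = 0.96000000
K * exp(-rT) = 0.9300 * 0.97336124 = 0.90522595
P = C - S*exp(-qT) + K*exp(-rT)
P = 0.2785 - 0.96000000 + 0.90522595 = 0.2237

Answer: Put price = 0.2237


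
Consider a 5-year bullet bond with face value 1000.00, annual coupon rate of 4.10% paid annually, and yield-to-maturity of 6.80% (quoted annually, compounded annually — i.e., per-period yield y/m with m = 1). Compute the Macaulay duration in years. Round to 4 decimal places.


Coupon per period c = face * coupon_rate / m = 41.000000
Periods per year m = 1; per-period yield y/m = 0.068000
Number of cashflows N = 5
Cashflows (t years, CF_t, discount factor 1/(1+y/m)^(m*t), PV):
  t = 1.0000: CF_t = 41.000000, DF = 0.936330, PV = 38.389513
  t = 2.0000: CF_t = 41.000000, DF = 0.876713, PV = 35.945237
  t = 3.0000: CF_t = 41.000000, DF = 0.820892, PV = 33.656589
  t = 4.0000: CF_t = 41.000000, DF = 0.768626, PV = 31.513660
  t = 5.0000: CF_t = 1041.000000, DF = 0.719687, PV = 749.194303
Price P = sum_t PV_t = 888.699302
Macaulay numerator sum_t t * PV_t:
  t * PV_t at t = 1.0000: 38.389513
  t * PV_t at t = 2.0000: 71.890474
  t * PV_t at t = 3.0000: 100.969767
  t * PV_t at t = 4.0000: 126.054640
  t * PV_t at t = 5.0000: 3745.971513
Macaulay duration D = (sum_t t * PV_t) / P = 4083.275907 / 888.699302 = 4.594665

Answer: Macaulay duration = 4.5947 years


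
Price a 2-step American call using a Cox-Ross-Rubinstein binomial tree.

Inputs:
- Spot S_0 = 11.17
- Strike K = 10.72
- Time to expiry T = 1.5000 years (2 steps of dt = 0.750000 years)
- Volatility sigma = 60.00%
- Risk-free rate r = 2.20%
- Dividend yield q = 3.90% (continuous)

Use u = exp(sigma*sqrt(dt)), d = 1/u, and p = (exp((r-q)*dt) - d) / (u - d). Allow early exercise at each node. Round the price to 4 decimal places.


Answer: Price = V(0,0) = 2.9651

Derivation:
dt = T/N = 0.750000
u = exp(sigma*sqrt(dt)) = 1.681381; d = 1/u = 0.594749
p = (exp((r-q)*dt) - d) / (u - d) = 0.361283
Discount per step: exp(-r*dt) = 0.983635
Stock lattice S(k, i) with i counting down-moves:
  k=0: S(0,0) = 11.1700
  k=1: S(1,0) = 18.7810; S(1,1) = 6.6434
  k=2: S(2,0) = 31.5780; S(2,1) = 11.1700; S(2,2) = 3.9511
Terminal payoffs V(N, i) = max(S_T - K, 0):
  V(2,0) = 20.858045; V(2,1) = 0.450000; V(2,2) = 0.000000
Backward induction: V(k, i) = exp(-r*dt) * [p * V(k+1, i) + (1-p) * V(k+1, i+1)]; then take max(V_cont, immediate exercise) for American.
  V(1,0) = exp(-r*dt) * [p*20.858045 + (1-p)*0.450000] = 7.695062; exercise = 8.061021; V(1,0) = max -> 8.061021
  V(1,1) = exp(-r*dt) * [p*0.450000 + (1-p)*0.000000] = 0.159917; exercise = 0.000000; V(1,1) = max -> 0.159917
  V(0,0) = exp(-r*dt) * [p*8.061021 + (1-p)*0.159917] = 2.965123; exercise = 0.450000; V(0,0) = max -> 2.965123


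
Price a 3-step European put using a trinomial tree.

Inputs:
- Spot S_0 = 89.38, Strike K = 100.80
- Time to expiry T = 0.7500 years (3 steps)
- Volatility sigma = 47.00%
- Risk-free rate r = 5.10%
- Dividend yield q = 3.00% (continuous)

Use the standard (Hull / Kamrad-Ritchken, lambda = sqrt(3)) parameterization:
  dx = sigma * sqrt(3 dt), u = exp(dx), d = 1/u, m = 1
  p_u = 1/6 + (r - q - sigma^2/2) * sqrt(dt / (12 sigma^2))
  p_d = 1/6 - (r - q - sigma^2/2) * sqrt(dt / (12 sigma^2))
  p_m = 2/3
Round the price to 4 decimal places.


Answer: Price = V(0,0) = 20.3257

Derivation:
dt = T/N = 0.250000; dx = sigma*sqrt(3*dt) = 0.407032
u = exp(dx) = 1.502352; d = 1/u = 0.665623
p_u = 0.139196, p_m = 0.666667, p_d = 0.194137
Discount per step: exp(-r*dt) = 0.987331
Stock lattice S(k, j) with j the centered position index:
  k=0: S(0,+0) = 89.3800
  k=1: S(1,-1) = 59.4934; S(1,+0) = 89.3800; S(1,+1) = 134.2802
  k=2: S(2,-2) = 39.6002; S(2,-1) = 59.4934; S(2,+0) = 89.3800; S(2,+1) = 134.2802; S(2,+2) = 201.7362
  k=3: S(3,-3) = 26.3588; S(3,-2) = 39.6002; S(3,-1) = 59.4934; S(3,+0) = 89.3800; S(3,+1) = 134.2802; S(3,+2) = 201.7362; S(3,+3) = 303.0788
Terminal payoffs V(N, j) = max(K - S_T, 0):
  V(3,-3) = 74.441228; V(3,-2) = 61.199844; V(3,-1) = 41.306623; V(3,+0) = 11.420000; V(3,+1) = 0.000000; V(3,+2) = 0.000000; V(3,+3) = 0.000000
Backward induction: V(k, j) = exp(-r*dt) * [p_u * V(k+1, j+1) + p_m * V(k+1, j) + p_d * V(k+1, j-1)]
  V(2,-2) = exp(-r*dt) * [p_u*41.306623 + p_m*61.199844 + p_d*74.441228] = 60.228588
  V(2,-1) = exp(-r*dt) * [p_u*11.420000 + p_m*41.306623 + p_d*61.199844] = 40.488979
  V(2,+0) = exp(-r*dt) * [p_u*0.000000 + p_m*11.420000 + p_d*41.306623] = 15.434423
  V(2,+1) = exp(-r*dt) * [p_u*0.000000 + p_m*0.000000 + p_d*11.420000] = 2.188955
  V(2,+2) = exp(-r*dt) * [p_u*0.000000 + p_m*0.000000 + p_d*0.000000] = 0.000000
  V(1,-1) = exp(-r*dt) * [p_u*15.434423 + p_m*40.488979 + p_d*60.228588] = 40.316335
  V(1,+0) = exp(-r*dt) * [p_u*2.188955 + p_m*15.434423 + p_d*40.488979] = 18.220910
  V(1,+1) = exp(-r*dt) * [p_u*0.000000 + p_m*2.188955 + p_d*15.434423] = 4.399245
  V(0,+0) = exp(-r*dt) * [p_u*4.399245 + p_m*18.220910 + p_d*40.316335] = 20.325708


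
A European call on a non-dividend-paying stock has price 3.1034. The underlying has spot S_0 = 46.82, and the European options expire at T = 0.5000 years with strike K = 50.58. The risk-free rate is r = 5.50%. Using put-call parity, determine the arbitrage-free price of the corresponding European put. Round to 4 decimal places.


Answer: Put price = 5.4914

Derivation:
Put-call parity: C - P = S_0 * exp(-qT) - K * exp(-rT).
S_0 * exp(-qT) = 46.8200 * 1.00000000 = 46.82000000
K * exp(-rT) = 50.5800 * 0.97287468 = 49.20800144
P = C - S*exp(-qT) + K*exp(-rT)
P = 3.1034 - 46.82000000 + 49.20800144 = 5.4914


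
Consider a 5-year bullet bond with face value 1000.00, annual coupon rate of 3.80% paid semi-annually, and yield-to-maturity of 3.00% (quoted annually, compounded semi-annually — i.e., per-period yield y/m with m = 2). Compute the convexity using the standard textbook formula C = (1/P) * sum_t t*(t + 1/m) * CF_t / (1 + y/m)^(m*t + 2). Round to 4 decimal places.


Answer: Convexity = 23.9265

Derivation:
Coupon per period c = face * coupon_rate / m = 19.000000
Periods per year m = 2; per-period yield y/m = 0.015000
Number of cashflows N = 10
Cashflows (t years, CF_t, discount factor 1/(1+y/m)^(m*t), PV):
  t = 0.5000: CF_t = 19.000000, DF = 0.985222, PV = 18.719212
  t = 1.0000: CF_t = 19.000000, DF = 0.970662, PV = 18.442573
  t = 1.5000: CF_t = 19.000000, DF = 0.956317, PV = 18.170023
  t = 2.0000: CF_t = 19.000000, DF = 0.942184, PV = 17.901500
  t = 2.5000: CF_t = 19.000000, DF = 0.928260, PV = 17.636946
  t = 3.0000: CF_t = 19.000000, DF = 0.914542, PV = 17.376302
  t = 3.5000: CF_t = 19.000000, DF = 0.901027, PV = 17.119509
  t = 4.0000: CF_t = 19.000000, DF = 0.887711, PV = 16.866511
  t = 4.5000: CF_t = 19.000000, DF = 0.874592, PV = 16.617253
  t = 5.0000: CF_t = 1019.000000, DF = 0.861667, PV = 878.038909
Price P = sum_t PV_t = 1036.888738
Convexity numerator sum_t t*(t + 1/m) * CF_t / (1+y/m)^(m*t + 2):
  t = 0.5000: term = 9.085011
  t = 1.0000: term = 26.852251
  t = 1.5000: term = 52.910839
  t = 2.0000: term = 86.881508
  t = 2.5000: term = 128.396318
  t = 3.0000: term = 177.098369
  t = 3.5000: term = 232.641536
  t = 4.0000: term = 294.690193
  t = 4.5000: term = 362.918957
  t = 5.0000: term = 23437.666530
Convexity = (1/P) * sum = 24809.141512 / 1036.888738 = 23.926522


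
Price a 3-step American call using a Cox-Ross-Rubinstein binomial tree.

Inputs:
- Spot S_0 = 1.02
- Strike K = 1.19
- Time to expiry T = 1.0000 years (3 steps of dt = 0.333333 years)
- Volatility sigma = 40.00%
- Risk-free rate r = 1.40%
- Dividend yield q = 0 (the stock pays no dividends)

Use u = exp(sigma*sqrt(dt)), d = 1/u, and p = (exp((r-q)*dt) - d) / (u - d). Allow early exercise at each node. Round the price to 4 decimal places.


Answer: Price = V(0,0) = 0.1091

Derivation:
dt = T/N = 0.333333
u = exp(sigma*sqrt(dt)) = 1.259784; d = 1/u = 0.793787
p = (exp((r-q)*dt) - d) / (u - d) = 0.452558
Discount per step: exp(-r*dt) = 0.995344
Stock lattice S(k, i) with i counting down-moves:
  k=0: S(0,0) = 1.0200
  k=1: S(1,0) = 1.2850; S(1,1) = 0.8097
  k=2: S(2,0) = 1.6188; S(2,1) = 1.0200; S(2,2) = 0.6427
  k=3: S(3,0) = 2.0393; S(3,1) = 1.2850; S(3,2) = 0.8097; S(3,3) = 0.5102
Terminal payoffs V(N, i) = max(S_T - K, 0):
  V(3,0) = 0.849333; V(3,1) = 0.094979; V(3,2) = 0.000000; V(3,3) = 0.000000
Backward induction: V(k, i) = exp(-r*dt) * [p * V(k+1, i) + (1-p) * V(k+1, i+1)]; then take max(V_cont, immediate exercise) for American.
  V(2,0) = exp(-r*dt) * [p*0.849333 + (1-p)*0.094979] = 0.434337; exercise = 0.428796; V(2,0) = max -> 0.434337
  V(2,1) = exp(-r*dt) * [p*0.094979 + (1-p)*0.000000] = 0.042784; exercise = 0.000000; V(2,1) = max -> 0.042784
  V(2,2) = exp(-r*dt) * [p*0.000000 + (1-p)*0.000000] = 0.000000; exercise = 0.000000; V(2,2) = max -> 0.000000
  V(1,0) = exp(-r*dt) * [p*0.434337 + (1-p)*0.042784] = 0.218960; exercise = 0.094979; V(1,0) = max -> 0.218960
  V(1,1) = exp(-r*dt) * [p*0.042784 + (1-p)*0.000000] = 0.019272; exercise = 0.000000; V(1,1) = max -> 0.019272
  V(0,0) = exp(-r*dt) * [p*0.218960 + (1-p)*0.019272] = 0.109132; exercise = 0.000000; V(0,0) = max -> 0.109132


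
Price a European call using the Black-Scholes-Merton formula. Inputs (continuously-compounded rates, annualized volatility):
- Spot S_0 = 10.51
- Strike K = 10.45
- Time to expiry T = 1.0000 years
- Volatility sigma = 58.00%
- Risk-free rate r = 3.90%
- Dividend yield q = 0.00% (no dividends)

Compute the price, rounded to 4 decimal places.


Answer: Price = 2.5824

Derivation:
d1 = (ln(S/K) + (r - q + 0.5*sigma^2) * T) / (sigma * sqrt(T)) = 0.36711242
d2 = d1 - sigma * sqrt(T) = -0.21288758
exp(-rT) = 0.96175071; exp(-qT) = 1.00000000
C = S_0 * exp(-qT) * N(d1) - K * exp(-rT) * N(d2)
N(d1) = 0.64323242; N(d2) = 0.41570733
C = 10.5100 * 1.00000000 * 0.64323242 - 10.4500 * 0.96175071 * 0.41570733 = 2.5824


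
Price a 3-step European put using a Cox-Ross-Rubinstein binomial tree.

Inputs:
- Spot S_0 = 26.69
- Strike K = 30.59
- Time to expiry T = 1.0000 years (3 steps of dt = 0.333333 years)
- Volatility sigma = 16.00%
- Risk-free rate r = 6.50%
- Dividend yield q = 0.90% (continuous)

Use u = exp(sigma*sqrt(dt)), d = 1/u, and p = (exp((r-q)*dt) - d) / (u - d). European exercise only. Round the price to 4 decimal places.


Answer: Price = V(0,0) = 3.0539

Derivation:
dt = T/N = 0.333333
u = exp(sigma*sqrt(dt)) = 1.096777; d = 1/u = 0.911762
p = (exp((r-q)*dt) - d) / (u - d) = 0.578763
Discount per step: exp(-r*dt) = 0.978566
Stock lattice S(k, i) with i counting down-moves:
  k=0: S(0,0) = 26.6900
  k=1: S(1,0) = 29.2730; S(1,1) = 24.3349
  k=2: S(2,0) = 32.1059; S(2,1) = 26.6900; S(2,2) = 22.1877
  k=3: S(3,0) = 35.2131; S(3,1) = 29.2730; S(3,2) = 24.3349; S(3,3) = 20.2299
Terminal payoffs V(N, i) = max(K - S_T, 0):
  V(3,0) = 0.000000; V(3,1) = 1.317017; V(3,2) = 6.255066; V(3,3) = 10.360118
Backward induction: V(k, i) = exp(-r*dt) * [p * V(k+1, i) + (1-p) * V(k+1, i+1)].
  V(2,0) = exp(-r*dt) * [p*0.000000 + (1-p)*1.317017] = 0.542886
  V(2,1) = exp(-r*dt) * [p*1.317017 + (1-p)*6.255066] = 3.324295
  V(2,2) = exp(-r*dt) * [p*6.255066 + (1-p)*10.360118] = 7.813135
  V(1,0) = exp(-r*dt) * [p*0.542886 + (1-p)*3.324295] = 1.677771
  V(1,1) = exp(-r*dt) * [p*3.324295 + (1-p)*7.813135] = 5.103382
  V(0,0) = exp(-r*dt) * [p*1.677771 + (1-p)*5.103382] = 3.053877


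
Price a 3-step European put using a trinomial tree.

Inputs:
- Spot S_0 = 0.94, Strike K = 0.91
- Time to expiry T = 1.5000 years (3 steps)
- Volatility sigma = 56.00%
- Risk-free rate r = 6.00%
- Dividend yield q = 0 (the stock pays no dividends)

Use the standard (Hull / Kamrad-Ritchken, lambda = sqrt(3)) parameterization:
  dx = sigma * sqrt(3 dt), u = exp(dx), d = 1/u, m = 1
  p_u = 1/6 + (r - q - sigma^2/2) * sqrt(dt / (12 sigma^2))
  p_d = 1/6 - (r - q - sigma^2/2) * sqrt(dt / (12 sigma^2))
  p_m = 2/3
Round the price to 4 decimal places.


Answer: Price = V(0,0) = 0.1699

Derivation:
dt = T/N = 0.500000; dx = sigma*sqrt(3*dt) = 0.685857
u = exp(dx) = 1.985473; d = 1/u = 0.503658
p_u = 0.131382, p_m = 0.666667, p_d = 0.201951
Discount per step: exp(-r*dt) = 0.970446
Stock lattice S(k, j) with j the centered position index:
  k=0: S(0,+0) = 0.9400
  k=1: S(1,-1) = 0.4734; S(1,+0) = 0.9400; S(1,+1) = 1.8663
  k=2: S(2,-2) = 0.2385; S(2,-1) = 0.4734; S(2,+0) = 0.9400; S(2,+1) = 1.8663; S(2,+2) = 3.7056
  k=3: S(3,-3) = 0.1201; S(3,-2) = 0.2385; S(3,-1) = 0.4734; S(3,+0) = 0.9400; S(3,+1) = 1.8663; S(3,+2) = 3.7056; S(3,+3) = 7.3573
Terminal payoffs V(N, j) = max(K - S_T, 0):
  V(3,-3) = 0.789902; V(3,-2) = 0.671549; V(3,-1) = 0.436561; V(3,+0) = 0.000000; V(3,+1) = 0.000000; V(3,+2) = 0.000000; V(3,+3) = 0.000000
Backward induction: V(k, j) = exp(-r*dt) * [p_u * V(k+1, j+1) + p_m * V(k+1, j) + p_d * V(k+1, j-1)]
  V(2,-2) = exp(-r*dt) * [p_u*0.436561 + p_m*0.671549 + p_d*0.789902] = 0.644936
  V(2,-1) = exp(-r*dt) * [p_u*0.000000 + p_m*0.436561 + p_d*0.671549] = 0.414051
  V(2,+0) = exp(-r*dt) * [p_u*0.000000 + p_m*0.000000 + p_d*0.436561] = 0.085558
  V(2,+1) = exp(-r*dt) * [p_u*0.000000 + p_m*0.000000 + p_d*0.000000] = 0.000000
  V(2,+2) = exp(-r*dt) * [p_u*0.000000 + p_m*0.000000 + p_d*0.000000] = 0.000000
  V(1,-1) = exp(-r*dt) * [p_u*0.085558 + p_m*0.414051 + p_d*0.644936] = 0.405181
  V(1,+0) = exp(-r*dt) * [p_u*0.000000 + p_m*0.085558 + p_d*0.414051] = 0.136500
  V(1,+1) = exp(-r*dt) * [p_u*0.000000 + p_m*0.000000 + p_d*0.085558] = 0.016768
  V(0,+0) = exp(-r*dt) * [p_u*0.016768 + p_m*0.136500 + p_d*0.405181] = 0.169857


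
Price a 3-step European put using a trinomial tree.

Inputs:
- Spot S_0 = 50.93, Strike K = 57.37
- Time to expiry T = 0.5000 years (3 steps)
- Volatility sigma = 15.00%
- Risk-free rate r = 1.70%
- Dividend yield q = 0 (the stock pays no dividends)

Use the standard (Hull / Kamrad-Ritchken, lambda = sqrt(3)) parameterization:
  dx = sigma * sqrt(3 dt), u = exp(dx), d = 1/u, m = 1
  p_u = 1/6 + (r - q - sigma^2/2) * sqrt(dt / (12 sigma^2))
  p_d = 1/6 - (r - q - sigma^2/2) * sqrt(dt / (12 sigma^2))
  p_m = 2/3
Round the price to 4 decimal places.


dt = T/N = 0.166667; dx = sigma*sqrt(3*dt) = 0.106066
u = exp(dx) = 1.111895; d = 1/u = 0.899365
p_u = 0.171184, p_m = 0.666667, p_d = 0.162149
Discount per step: exp(-r*dt) = 0.997171
Stock lattice S(k, j) with j the centered position index:
  k=0: S(0,+0) = 50.9300
  k=1: S(1,-1) = 45.8047; S(1,+0) = 50.9300; S(1,+1) = 56.6288
  k=2: S(2,-2) = 41.1951; S(2,-1) = 45.8047; S(2,+0) = 50.9300; S(2,+1) = 56.6288; S(2,+2) = 62.9653
  k=3: S(3,-3) = 37.0495; S(3,-2) = 41.1951; S(3,-1) = 45.8047; S(3,+0) = 50.9300; S(3,+1) = 56.6288; S(3,+2) = 62.9653; S(3,+3) = 70.0108
Terminal payoffs V(N, j) = max(K - S_T, 0):
  V(3,-3) = 20.320528; V(3,-2) = 16.174867; V(3,-1) = 11.565327; V(3,+0) = 6.440000; V(3,+1) = 0.741173; V(3,+2) = 0.000000; V(3,+3) = 0.000000
Backward induction: V(k, j) = exp(-r*dt) * [p_u * V(k+1, j+1) + p_m * V(k+1, j) + p_d * V(k+1, j-1)]
  V(2,-2) = exp(-r*dt) * [p_u*11.565327 + p_m*16.174867 + p_d*20.320528] = 16.012568
  V(2,-1) = exp(-r*dt) * [p_u*6.440000 + p_m*11.565327 + p_d*16.174867] = 11.403029
  V(2,+0) = exp(-r*dt) * [p_u*0.741173 + p_m*6.440000 + p_d*11.565327] = 6.277705
  V(2,+1) = exp(-r*dt) * [p_u*0.000000 + p_m*0.741173 + p_d*6.440000] = 1.534003
  V(2,+2) = exp(-r*dt) * [p_u*0.000000 + p_m*0.000000 + p_d*0.741173] = 0.119841
  V(1,-1) = exp(-r*dt) * [p_u*6.277705 + p_m*11.403029 + p_d*16.012568] = 11.241192
  V(1,+0) = exp(-r*dt) * [p_u*1.534003 + p_m*6.277705 + p_d*11.403029] = 6.278909
  V(1,+1) = exp(-r*dt) * [p_u*0.119841 + p_m*1.534003 + p_d*6.277705] = 2.055276
  V(0,+0) = exp(-r*dt) * [p_u*2.055276 + p_m*6.278909 + p_d*11.241192] = 6.342523

Answer: Price = V(0,0) = 6.3425


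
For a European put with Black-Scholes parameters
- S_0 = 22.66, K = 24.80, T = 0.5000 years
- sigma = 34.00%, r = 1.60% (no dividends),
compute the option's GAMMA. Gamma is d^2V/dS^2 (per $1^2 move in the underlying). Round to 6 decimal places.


d1 = -0.2218751238; d2 = -0.4622914294
phi(d1) = 0.3892424680; exp(-qT) = 1.0000000000; exp(-rT) = 0.9920319148
Gamma = exp(-qT) * phi(d1) / (S * sigma * sqrt(T)) = 1.0000000000 * 0.3892424680 / (22.6600 * 0.3400 * 0.7071067812) = 0.071449

Answer: Gamma = 0.071449


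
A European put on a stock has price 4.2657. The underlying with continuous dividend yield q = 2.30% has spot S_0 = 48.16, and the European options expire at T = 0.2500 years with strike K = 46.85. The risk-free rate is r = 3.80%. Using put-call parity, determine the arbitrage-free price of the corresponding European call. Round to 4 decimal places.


Answer: Call price = 5.7425

Derivation:
Put-call parity: C - P = S_0 * exp(-qT) - K * exp(-rT).
S_0 * exp(-qT) = 48.1600 * 0.99426650 = 47.88387462
K * exp(-rT) = 46.8500 * 0.99054498 = 46.40703243
C = P + S*exp(-qT) - K*exp(-rT)
C = 4.2657 + 47.88387462 - 46.40703243 = 5.7425


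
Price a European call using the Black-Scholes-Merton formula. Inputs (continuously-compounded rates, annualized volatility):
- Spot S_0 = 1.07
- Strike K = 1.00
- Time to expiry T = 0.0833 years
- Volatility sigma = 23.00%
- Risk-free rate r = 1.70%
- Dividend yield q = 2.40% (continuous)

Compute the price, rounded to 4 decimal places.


d1 = (ln(S/K) + (r - q + 0.5*sigma^2) * T) / (sigma * sqrt(T)) = 1.04363883
d2 = d1 - sigma * sqrt(T) = 0.97725683
exp(-rT) = 0.99858490; exp(-qT) = 0.99800280
C = S_0 * exp(-qT) * N(d1) - K * exp(-rT) * N(d2)
N(d1) = 0.85167374; N(d2) = 0.83577899
C = 1.0700 * 0.99800280 * 0.85167374 - 1.0000 * 0.99858490 * 0.83577899 = 0.0749

Answer: Price = 0.0749


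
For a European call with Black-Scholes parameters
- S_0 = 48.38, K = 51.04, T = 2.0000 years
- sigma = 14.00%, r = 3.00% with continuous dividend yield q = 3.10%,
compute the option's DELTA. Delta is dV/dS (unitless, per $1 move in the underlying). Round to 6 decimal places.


Answer: Delta = 0.402281

Derivation:
d1 = -0.1814392254; d2 = -0.3794291241
phi(d1) = 0.3924294004; exp(-qT) = 0.9398828868; exp(-rT) = 0.9417645336
N(d1) = 0.4280114162
Delta = exp(-qT) * N(d1) = 0.9398828868 * 0.4280114162 = 0.402281


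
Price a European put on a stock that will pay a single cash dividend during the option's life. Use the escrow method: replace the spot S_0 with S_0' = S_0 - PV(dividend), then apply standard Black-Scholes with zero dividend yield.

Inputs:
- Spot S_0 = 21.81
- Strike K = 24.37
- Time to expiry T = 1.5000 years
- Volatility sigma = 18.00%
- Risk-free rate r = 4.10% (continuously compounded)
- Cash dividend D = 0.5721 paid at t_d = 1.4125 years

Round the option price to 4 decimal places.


PV(D) = D * exp(-r * t_d) = 0.5721 * 0.94373252 = 0.53990937
S_0' = S_0 - PV(D) = 21.8100 - 0.53990937 = 21.27009063
d1 = (ln(S_0'/K) + (r + sigma^2/2)*T) / (sigma*sqrt(T)) = -0.22794306
d2 = d1 - sigma*sqrt(T) = -0.44839714
exp(-rT) = 0.94035295
N(-d1) = 0.59015475; N(-d2) = 0.67306670
P = K * exp(-rT) * N(-d2) - S_0' * N(-d1) = 24.3700 * 0.94035295 * 0.67306670 - 21.27009063 * 0.59015475 = 2.8716

Answer: Price = 2.8716


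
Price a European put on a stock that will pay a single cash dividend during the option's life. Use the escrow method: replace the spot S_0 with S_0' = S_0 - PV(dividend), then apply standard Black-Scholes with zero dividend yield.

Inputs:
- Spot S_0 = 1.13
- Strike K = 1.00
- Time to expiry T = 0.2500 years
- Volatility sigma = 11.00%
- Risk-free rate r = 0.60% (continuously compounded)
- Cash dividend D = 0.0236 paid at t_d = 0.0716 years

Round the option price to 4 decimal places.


Answer: Price = 0.0007

Derivation:
PV(D) = D * exp(-r * t_d) = 0.0236 * 0.99957049 = 0.02358986
S_0' = S_0 - PV(D) = 1.1300 - 0.02358986 = 1.10641014
d1 = (ln(S_0'/K) + (r + sigma^2/2)*T) / (sigma*sqrt(T)) = 1.89333023
d2 = d1 - sigma*sqrt(T) = 1.83833023
exp(-rT) = 0.99850112
N(-d1) = 0.02915698; N(-d2) = 0.03300688
P = K * exp(-rT) * N(-d2) - S_0' * N(-d1) = 1.0000 * 0.99850112 * 0.03300688 - 1.10641014 * 0.02915698 = 0.0007


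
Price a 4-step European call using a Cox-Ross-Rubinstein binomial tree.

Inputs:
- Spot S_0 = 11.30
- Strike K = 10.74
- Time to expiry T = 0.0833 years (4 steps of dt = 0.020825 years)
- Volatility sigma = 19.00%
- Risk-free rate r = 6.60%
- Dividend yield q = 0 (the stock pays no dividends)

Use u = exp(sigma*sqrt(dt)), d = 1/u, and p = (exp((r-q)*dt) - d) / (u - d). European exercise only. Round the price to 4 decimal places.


dt = T/N = 0.020825
u = exp(sigma*sqrt(dt)) = 1.027798; d = 1/u = 0.972954
p = (exp((r-q)*dt) - d) / (u - d) = 0.518224
Discount per step: exp(-r*dt) = 0.998626
Stock lattice S(k, i) with i counting down-moves:
  k=0: S(0,0) = 11.3000
  k=1: S(1,0) = 11.6141; S(1,1) = 10.9944
  k=2: S(2,0) = 11.9370; S(2,1) = 11.3000; S(2,2) = 10.6970
  k=3: S(3,0) = 12.2688; S(3,1) = 11.6141; S(3,2) = 10.9944; S(3,3) = 10.4077
  k=4: S(4,0) = 12.6098; S(4,1) = 11.9370; S(4,2) = 11.3000; S(4,3) = 10.6970; S(4,4) = 10.1262
Terminal payoffs V(N, i) = max(S_T - K, 0):
  V(4,0) = 1.869838; V(4,1) = 1.196967; V(4,2) = 0.560000; V(4,3) = 0.000000; V(4,4) = 0.000000
Backward induction: V(k, i) = exp(-r*dt) * [p * V(k+1, i) + (1-p) * V(k+1, i+1)].
  V(3,0) = exp(-r*dt) * [p*1.869838 + (1-p)*1.196967] = 1.543542
  V(3,1) = exp(-r*dt) * [p*1.196967 + (1-p)*0.560000] = 0.888869
  V(3,2) = exp(-r*dt) * [p*0.560000 + (1-p)*0.000000] = 0.289807
  V(3,3) = exp(-r*dt) * [p*0.000000 + (1-p)*0.000000] = 0.000000
  V(2,0) = exp(-r*dt) * [p*1.543542 + (1-p)*0.888869] = 1.226449
  V(2,1) = exp(-r*dt) * [p*0.888869 + (1-p)*0.289807] = 0.599431
  V(2,2) = exp(-r*dt) * [p*0.289807 + (1-p)*0.000000] = 0.149979
  V(1,0) = exp(-r*dt) * [p*1.226449 + (1-p)*0.599431] = 0.923097
  V(1,1) = exp(-r*dt) * [p*0.599431 + (1-p)*0.149979] = 0.382370
  V(0,0) = exp(-r*dt) * [p*0.923097 + (1-p)*0.382370] = 0.661678

Answer: Price = V(0,0) = 0.6617


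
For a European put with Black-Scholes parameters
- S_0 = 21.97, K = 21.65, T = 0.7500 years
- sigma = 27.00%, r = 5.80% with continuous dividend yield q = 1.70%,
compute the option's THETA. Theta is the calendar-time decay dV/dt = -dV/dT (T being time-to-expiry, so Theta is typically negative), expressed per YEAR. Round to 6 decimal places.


Answer: Theta = -0.860493

Derivation:
d1 = 0.3111701207; d2 = 0.0773432617
phi(d1) = 0.3800881972; exp(-qT) = 0.9873309369; exp(-rT) = 0.9574325541
Theta = -S*exp(-qT)*phi(d1)*sigma/(2*sqrt(T)) + r*K*exp(-rT)*N(-d2) - q*S*exp(-qT)*N(-d1)
N(-d1) = 0.3778356482; N(-d2) = 0.4691752381; sqrt(T) = 0.8660254038
Term 1 = -21.9700 * 0.9873309369 * 0.3800881972 * 0.2700 / (2 * 0.8660254038) = -1.2852284270
Term 2 = 0.0580 * 21.6500 * 0.9574325541 * 0.4691752381 = 0.5640650190
Term 3 = -0.0170 * 21.9700 * 0.9873309369 * 0.3778356482 = -0.1393300055
Theta = -1.2852284270 + (0.5640650190) + (-0.1393300055) = -0.860493


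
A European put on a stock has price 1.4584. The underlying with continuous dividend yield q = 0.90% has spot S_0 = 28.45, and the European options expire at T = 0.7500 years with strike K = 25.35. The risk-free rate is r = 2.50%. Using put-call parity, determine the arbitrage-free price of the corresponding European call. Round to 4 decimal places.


Answer: Call price = 4.8379

Derivation:
Put-call parity: C - P = S_0 * exp(-qT) - K * exp(-rT).
S_0 * exp(-qT) = 28.4500 * 0.99327273 = 28.25860917
K * exp(-rT) = 25.3500 * 0.98142469 = 24.87911583
C = P + S*exp(-qT) - K*exp(-rT)
C = 1.4584 + 28.25860917 - 24.87911583 = 4.8379


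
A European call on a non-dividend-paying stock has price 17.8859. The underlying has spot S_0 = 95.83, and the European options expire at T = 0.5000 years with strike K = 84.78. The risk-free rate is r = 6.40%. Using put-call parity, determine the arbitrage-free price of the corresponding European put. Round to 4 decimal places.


Put-call parity: C - P = S_0 * exp(-qT) - K * exp(-rT).
S_0 * exp(-qT) = 95.8300 * 1.00000000 = 95.83000000
K * exp(-rT) = 84.7800 * 0.96850658 = 82.10998803
P = C - S*exp(-qT) + K*exp(-rT)
P = 17.8859 - 95.83000000 + 82.10998803 = 4.1659

Answer: Put price = 4.1659


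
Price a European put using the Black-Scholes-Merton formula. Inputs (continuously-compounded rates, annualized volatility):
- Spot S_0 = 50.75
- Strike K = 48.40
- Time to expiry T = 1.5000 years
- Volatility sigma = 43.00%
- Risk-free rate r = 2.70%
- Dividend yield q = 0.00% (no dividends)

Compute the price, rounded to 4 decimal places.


d1 = (ln(S/K) + (r - q + 0.5*sigma^2) * T) / (sigma * sqrt(T)) = 0.43024965
d2 = d1 - sigma * sqrt(T) = -0.09639064
exp(-rT) = 0.96030916; exp(-qT) = 1.00000000
P = K * exp(-rT) * N(-d2) - S_0 * exp(-qT) * N(-d1)
N(-d1) = 0.33350702; N(-d2) = 0.53839484
P = 48.4000 * 0.96030916 * 0.53839484 - 50.7500 * 1.00000000 * 0.33350702 = 8.0986

Answer: Price = 8.0986


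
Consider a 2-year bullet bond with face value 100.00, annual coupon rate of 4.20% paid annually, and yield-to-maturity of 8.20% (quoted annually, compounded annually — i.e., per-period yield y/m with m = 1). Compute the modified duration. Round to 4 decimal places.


Answer: Modified duration = 1.8098

Derivation:
Coupon per period c = face * coupon_rate / m = 4.200000
Periods per year m = 1; per-period yield y/m = 0.082000
Number of cashflows N = 2
Cashflows (t years, CF_t, discount factor 1/(1+y/m)^(m*t), PV):
  t = 1.0000: CF_t = 4.200000, DF = 0.924214, PV = 3.881701
  t = 2.0000: CF_t = 104.200000, DF = 0.854172, PV = 89.004753
Price P = sum_t PV_t = 92.886453
First compute Macaulay numerator sum_t t * PV_t:
  t * PV_t at t = 1.0000: 3.881701
  t * PV_t at t = 2.0000: 178.009505
Macaulay duration D = 181.891206 / 92.886453 = 1.958210
Modified duration = D / (1 + y/m) = 1.958210 / (1 + 0.082000) = 1.809806


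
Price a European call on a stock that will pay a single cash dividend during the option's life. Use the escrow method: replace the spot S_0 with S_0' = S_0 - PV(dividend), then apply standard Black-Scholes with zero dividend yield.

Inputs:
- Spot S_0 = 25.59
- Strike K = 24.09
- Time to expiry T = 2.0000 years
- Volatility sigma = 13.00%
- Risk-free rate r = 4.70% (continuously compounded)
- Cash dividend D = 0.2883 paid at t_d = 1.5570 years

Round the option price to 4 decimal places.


Answer: Price = 3.9289

Derivation:
PV(D) = D * exp(-r * t_d) = 0.2883 * 0.92943445 = 0.26795595
S_0' = S_0 - PV(D) = 25.5900 - 0.26795595 = 25.32204405
d1 = (ln(S_0'/K) + (r + sigma^2/2)*T) / (sigma*sqrt(T)) = 0.87451978
d2 = d1 - sigma*sqrt(T) = 0.69067202
exp(-rT) = 0.91028276
N(d1) = 0.80908237; N(d2) = 0.75511416
C = S_0' * N(d1) - K * exp(-rT) * N(d2) = 25.32204405 * 0.80908237 - 24.0900 * 0.91028276 * 0.75511416 = 3.9289


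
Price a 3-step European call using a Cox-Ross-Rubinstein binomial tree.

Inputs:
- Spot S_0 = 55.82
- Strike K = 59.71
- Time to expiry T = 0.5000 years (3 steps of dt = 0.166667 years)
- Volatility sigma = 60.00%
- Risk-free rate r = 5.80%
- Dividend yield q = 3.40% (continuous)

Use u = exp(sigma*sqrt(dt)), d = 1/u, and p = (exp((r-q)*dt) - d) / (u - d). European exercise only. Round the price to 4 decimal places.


Answer: Price = V(0,0) = 8.6615

Derivation:
dt = T/N = 0.166667
u = exp(sigma*sqrt(dt)) = 1.277556; d = 1/u = 0.782744
p = (exp((r-q)*dt) - d) / (u - d) = 0.447167
Discount per step: exp(-r*dt) = 0.990380
Stock lattice S(k, i) with i counting down-moves:
  k=0: S(0,0) = 55.8200
  k=1: S(1,0) = 71.3132; S(1,1) = 43.6928
  k=2: S(2,0) = 91.1066; S(2,1) = 55.8200; S(2,2) = 34.2003
  k=3: S(3,0) = 116.3938; S(3,1) = 71.3132; S(3,2) = 43.6928; S(3,3) = 26.7701
Terminal payoffs V(N, i) = max(S_T - K, 0):
  V(3,0) = 56.683786; V(3,1) = 11.603183; V(3,2) = 0.000000; V(3,3) = 0.000000
Backward induction: V(k, i) = exp(-r*dt) * [p * V(k+1, i) + (1-p) * V(k+1, i+1)].
  V(2,0) = exp(-r*dt) * [p*56.683786 + (1-p)*11.603183] = 31.456199
  V(2,1) = exp(-r*dt) * [p*11.603183 + (1-p)*0.000000] = 5.138648
  V(2,2) = exp(-r*dt) * [p*0.000000 + (1-p)*0.000000] = 0.000000
  V(1,0) = exp(-r*dt) * [p*31.456199 + (1-p)*5.138648] = 16.744346
  V(1,1) = exp(-r*dt) * [p*5.138648 + (1-p)*0.000000] = 2.275729
  V(0,0) = exp(-r*dt) * [p*16.744346 + (1-p)*2.275729] = 8.661487


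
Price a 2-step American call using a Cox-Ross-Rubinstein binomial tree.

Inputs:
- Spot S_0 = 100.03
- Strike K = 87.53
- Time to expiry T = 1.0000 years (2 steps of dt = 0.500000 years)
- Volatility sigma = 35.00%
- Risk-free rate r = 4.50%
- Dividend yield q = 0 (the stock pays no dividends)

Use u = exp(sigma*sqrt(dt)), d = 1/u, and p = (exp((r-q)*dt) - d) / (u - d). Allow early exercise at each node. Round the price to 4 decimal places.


Answer: Price = V(0,0) = 23.1117

Derivation:
dt = T/N = 0.500000
u = exp(sigma*sqrt(dt)) = 1.280803; d = 1/u = 0.780760
p = (exp((r-q)*dt) - d) / (u - d) = 0.483948
Discount per step: exp(-r*dt) = 0.977751
Stock lattice S(k, i) with i counting down-moves:
  k=0: S(0,0) = 100.0300
  k=1: S(1,0) = 128.1187; S(1,1) = 78.0994
  k=2: S(2,0) = 164.0949; S(2,1) = 100.0300; S(2,2) = 60.9769
Terminal payoffs V(N, i) = max(S_T - K, 0):
  V(2,0) = 76.564895; V(2,1) = 12.500000; V(2,2) = 0.000000
Backward induction: V(k, i) = exp(-r*dt) * [p * V(k+1, i) + (1-p) * V(k+1, i+1)]; then take max(V_cont, immediate exercise) for American.
  V(1,0) = exp(-r*dt) * [p*76.564895 + (1-p)*12.500000] = 42.536177; exercise = 40.588743; V(1,0) = max -> 42.536177
  V(1,1) = exp(-r*dt) * [p*12.500000 + (1-p)*0.000000] = 5.914762; exercise = 0.000000; V(1,1) = max -> 5.914762
  V(0,0) = exp(-r*dt) * [p*42.536177 + (1-p)*5.914762] = 23.111721; exercise = 12.500000; V(0,0) = max -> 23.111721


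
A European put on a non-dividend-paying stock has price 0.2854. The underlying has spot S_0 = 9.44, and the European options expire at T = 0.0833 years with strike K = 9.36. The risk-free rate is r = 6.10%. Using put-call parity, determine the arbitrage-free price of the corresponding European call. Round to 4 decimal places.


Answer: Call price = 0.4128

Derivation:
Put-call parity: C - P = S_0 * exp(-qT) - K * exp(-rT).
S_0 * exp(-qT) = 9.4400 * 1.00000000 = 9.44000000
K * exp(-rT) = 9.3600 * 0.99493159 = 9.31255966
C = P + S*exp(-qT) - K*exp(-rT)
C = 0.2854 + 9.44000000 - 9.31255966 = 0.4128


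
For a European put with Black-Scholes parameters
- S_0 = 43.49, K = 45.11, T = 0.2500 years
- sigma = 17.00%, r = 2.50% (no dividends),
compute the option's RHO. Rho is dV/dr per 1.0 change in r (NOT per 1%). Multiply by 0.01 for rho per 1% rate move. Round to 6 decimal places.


d1 = -0.3142402919; d2 = -0.3992402919
phi(d1) = 0.3797234654; exp(-qT) = 1.0000000000; exp(-rT) = 0.9937694906
N(-d2) = 0.6551419213
Rho = -K*T*exp(-rT)*N(-d2) = -45.1100 * 0.2500 * 0.9937694906 * 0.6551419213 = -7.342330

Answer: Rho = -7.342330


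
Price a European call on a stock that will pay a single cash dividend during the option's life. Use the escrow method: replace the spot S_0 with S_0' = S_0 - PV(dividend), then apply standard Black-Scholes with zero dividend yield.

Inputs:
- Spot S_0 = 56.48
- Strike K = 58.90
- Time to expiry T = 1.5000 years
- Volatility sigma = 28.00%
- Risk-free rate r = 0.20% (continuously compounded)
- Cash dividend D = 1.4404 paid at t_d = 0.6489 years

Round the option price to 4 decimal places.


PV(D) = D * exp(-r * t_d) = 1.4404 * 0.99870304 = 1.43853186
S_0' = S_0 - PV(D) = 56.4800 - 1.43853186 = 55.04146814
d1 = (ln(S_0'/K) + (r + sigma^2/2)*T) / (sigma*sqrt(T)) = -0.01736287
d2 = d1 - sigma*sqrt(T) = -0.36029143
exp(-rT) = 0.99700450
N(d1) = 0.49307357; N(d2) = 0.35931460
C = S_0' * N(d1) - K * exp(-rT) * N(d2) = 55.04146814 * 0.49307357 - 58.9000 * 0.99700450 * 0.35931460 = 6.0393

Answer: Price = 6.0393
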